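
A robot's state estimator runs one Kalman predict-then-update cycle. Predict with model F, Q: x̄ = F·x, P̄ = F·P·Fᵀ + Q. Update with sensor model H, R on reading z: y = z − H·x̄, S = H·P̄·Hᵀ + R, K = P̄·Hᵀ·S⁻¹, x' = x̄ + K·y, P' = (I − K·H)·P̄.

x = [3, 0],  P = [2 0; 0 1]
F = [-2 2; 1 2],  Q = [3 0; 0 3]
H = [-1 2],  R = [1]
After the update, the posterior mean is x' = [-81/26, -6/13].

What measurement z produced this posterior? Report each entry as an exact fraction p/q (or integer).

z = [2]

x̄ = F·x = [-6, 3]
P̄ = F·P·Fᵀ + Q = [15 0; 0 9]
S = H·P̄·Hᵀ + R = [52]
K = P̄·Hᵀ·S⁻¹ = [-15/52; 9/26]
x' − x̄ = [75/26, -45/13] = K·y
y = (KᵀK)⁻¹·Kᵀ·(x' − x̄) = [-10]
z = y + H·x̄ = [-10] + [12] = [2]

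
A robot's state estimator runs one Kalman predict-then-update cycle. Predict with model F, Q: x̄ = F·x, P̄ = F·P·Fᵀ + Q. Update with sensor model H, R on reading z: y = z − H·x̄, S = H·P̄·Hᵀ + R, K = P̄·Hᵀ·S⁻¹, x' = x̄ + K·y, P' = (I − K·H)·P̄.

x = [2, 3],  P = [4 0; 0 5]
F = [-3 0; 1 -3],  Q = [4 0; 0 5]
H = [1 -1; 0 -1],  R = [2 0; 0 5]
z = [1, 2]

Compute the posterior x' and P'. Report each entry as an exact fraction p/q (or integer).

x' = [-532/227, -704/227]
P' = [3628/681 830/227; 830/227 885/227]

x̄ = F·x = [-6, -7]
P̄ = F·P·Fᵀ + Q = [40 -12; -12 54]
y = z − H·x̄ = [0, -5]
S = H·P̄·Hᵀ + R = [120 66; 66 59]
K = P̄·Hᵀ·S⁻¹ = [569/681 -166/227; -55/454 -177/227]
x' = x̄ + K·y = [-532/227, -704/227]
P' = (I − K·H)·P̄ = [3628/681 830/227; 830/227 885/227]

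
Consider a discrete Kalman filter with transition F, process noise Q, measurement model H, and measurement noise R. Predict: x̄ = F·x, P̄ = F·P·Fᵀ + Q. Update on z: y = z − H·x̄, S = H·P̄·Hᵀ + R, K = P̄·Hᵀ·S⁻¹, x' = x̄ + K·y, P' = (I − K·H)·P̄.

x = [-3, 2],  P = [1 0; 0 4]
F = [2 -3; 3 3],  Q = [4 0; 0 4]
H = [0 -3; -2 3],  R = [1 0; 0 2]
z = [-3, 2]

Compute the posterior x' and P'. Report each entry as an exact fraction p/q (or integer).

x̄ = F·x = [-12, -3]
P̄ = F·P·Fᵀ + Q = [44 -30; -30 49]
y = z − H·x̄ = [-12, -13]
S = H·P̄·Hᵀ + R = [442 -621; -621 979]
K = P̄·Hᵀ·S⁻¹ = [-22428/47077 -22786/47077; -15366/47077 207/47077]
x' = x̄ + K·y = [430/47077, 40470/47077]
P' = (I − K·H)·P̄ = [34000/47077 7476/47077; 7476/47077 5122/47077]

x' = [430/47077, 40470/47077]
P' = [34000/47077 7476/47077; 7476/47077 5122/47077]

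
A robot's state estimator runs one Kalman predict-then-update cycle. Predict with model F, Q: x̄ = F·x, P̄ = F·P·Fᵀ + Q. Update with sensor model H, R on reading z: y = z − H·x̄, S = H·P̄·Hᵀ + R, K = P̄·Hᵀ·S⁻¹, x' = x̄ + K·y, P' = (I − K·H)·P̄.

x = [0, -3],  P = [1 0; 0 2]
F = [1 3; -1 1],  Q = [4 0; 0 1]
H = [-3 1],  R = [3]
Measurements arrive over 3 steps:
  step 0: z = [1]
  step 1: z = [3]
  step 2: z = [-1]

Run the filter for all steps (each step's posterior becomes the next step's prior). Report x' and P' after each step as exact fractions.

step 0: x̄ = F·x = [-9, -3]
step 0: P̄ = F·P·Fᵀ + Q = [23 5; 5 4]
step 0: y = z − H·x̄ = [-23]
step 0: S = H·P̄·Hᵀ + R = [184]
step 0: K = P̄·Hᵀ·S⁻¹ = [-8/23; -11/184]
step 0: x' = x̄ + K·y = [-1, -13/8]
step 0: P' = (I − K·H)·P̄ = [17/23 27/23; 27/23 615/184]
step 1: x̄ = F·x = [-47/8, -5/8]
step 1: P̄ = F·P·Fᵀ + Q = [7703/184 1277/184; 1277/184 503/184]
step 1: y = z − H·x̄ = [-14]
step 1: S = H·P̄·Hᵀ + R = [7840/23]
step 1: K = P̄·Hᵀ·S⁻¹ = [-2729/7840; -13/245]
step 1: x' = x̄ + K·y = [-561/560, 33/280]
step 1: P' = (I − K·H)·P̄ = [4413/7840 1263/1960; 1263/1960 3477/1960]
step 2: x̄ = F·x = [-363/560, 627/560]
step 2: P̄ = F·P·Fᵀ + Q = [191257/7840 27207/7840; 27207/7840 16057/7840]
step 2: y = z − H·x̄ = [-569/140]
step 2: S = H·P̄·Hᵀ + R = [99853/490]
step 2: K = P̄·Hᵀ·S⁻¹ = [-136641/399412; -16391/399412]
step 2: x' = x̄ + K·y = [592887/798824, 1027633/798824]
step 2: P' = (I − K·H)·P̄ = [435533/798824 486753/798824; 486753/798824 1361913/798824]

step 0: x' = [-1, -13/8], P' = [17/23 27/23; 27/23 615/184]
step 1: x' = [-561/560, 33/280], P' = [4413/7840 1263/1960; 1263/1960 3477/1960]
step 2: x' = [592887/798824, 1027633/798824], P' = [435533/798824 486753/798824; 486753/798824 1361913/798824]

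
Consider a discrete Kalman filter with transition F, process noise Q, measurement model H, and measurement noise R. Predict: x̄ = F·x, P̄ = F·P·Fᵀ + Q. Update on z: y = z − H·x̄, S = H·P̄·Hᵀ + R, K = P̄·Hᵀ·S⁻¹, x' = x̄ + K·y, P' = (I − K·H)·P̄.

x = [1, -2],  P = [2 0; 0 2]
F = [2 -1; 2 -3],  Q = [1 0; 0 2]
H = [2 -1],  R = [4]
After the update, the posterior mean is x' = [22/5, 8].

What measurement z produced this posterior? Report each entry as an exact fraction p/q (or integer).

x̄ = F·x = [4, 8]
P̄ = F·P·Fᵀ + Q = [11 14; 14 28]
S = H·P̄·Hᵀ + R = [20]
K = P̄·Hᵀ·S⁻¹ = [2/5; 0]
x' − x̄ = [2/5, 0] = K·y
y = (KᵀK)⁻¹·Kᵀ·(x' − x̄) = [1]
z = y + H·x̄ = [1] + [0] = [1]

z = [1]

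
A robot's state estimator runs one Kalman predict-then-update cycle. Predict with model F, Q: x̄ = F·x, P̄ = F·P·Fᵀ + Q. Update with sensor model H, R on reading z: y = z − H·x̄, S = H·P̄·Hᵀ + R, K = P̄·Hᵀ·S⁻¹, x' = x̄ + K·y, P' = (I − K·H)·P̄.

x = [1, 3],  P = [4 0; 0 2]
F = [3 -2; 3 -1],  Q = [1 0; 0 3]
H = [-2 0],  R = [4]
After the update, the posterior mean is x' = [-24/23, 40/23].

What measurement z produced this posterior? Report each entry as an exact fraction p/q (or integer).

x̄ = F·x = [-3, 0]
P̄ = F·P·Fᵀ + Q = [45 40; 40 41]
S = H·P̄·Hᵀ + R = [184]
K = P̄·Hᵀ·S⁻¹ = [-45/92; -10/23]
x' − x̄ = [45/23, 40/23] = K·y
y = (KᵀK)⁻¹·Kᵀ·(x' − x̄) = [-4]
z = y + H·x̄ = [-4] + [6] = [2]

z = [2]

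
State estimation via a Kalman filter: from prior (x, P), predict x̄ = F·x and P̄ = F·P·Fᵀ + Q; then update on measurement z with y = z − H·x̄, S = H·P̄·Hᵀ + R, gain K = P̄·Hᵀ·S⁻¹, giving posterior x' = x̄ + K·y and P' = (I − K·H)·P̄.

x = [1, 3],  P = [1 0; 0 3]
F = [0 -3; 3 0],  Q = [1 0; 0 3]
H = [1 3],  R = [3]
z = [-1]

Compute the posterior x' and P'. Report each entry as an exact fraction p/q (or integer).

x' = [-1279/139, 381/139]
P' = [3108/139 -1008/139; -1008/139 372/139]

x̄ = F·x = [-9, 3]
P̄ = F·P·Fᵀ + Q = [28 0; 0 12]
y = z − H·x̄ = [-1]
S = H·P̄·Hᵀ + R = [139]
K = P̄·Hᵀ·S⁻¹ = [28/139; 36/139]
x' = x̄ + K·y = [-1279/139, 381/139]
P' = (I − K·H)·P̄ = [3108/139 -1008/139; -1008/139 372/139]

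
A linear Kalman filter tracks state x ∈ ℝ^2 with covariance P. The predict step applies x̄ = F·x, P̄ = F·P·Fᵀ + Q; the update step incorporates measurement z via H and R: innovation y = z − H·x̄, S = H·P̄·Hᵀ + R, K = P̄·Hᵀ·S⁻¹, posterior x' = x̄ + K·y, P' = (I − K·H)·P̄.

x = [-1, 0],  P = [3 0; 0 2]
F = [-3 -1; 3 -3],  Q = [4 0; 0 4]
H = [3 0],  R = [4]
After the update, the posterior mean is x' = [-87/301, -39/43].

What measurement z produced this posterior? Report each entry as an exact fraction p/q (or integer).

z = [-1]

x̄ = F·x = [3, -3]
P̄ = F·P·Fᵀ + Q = [33 -21; -21 49]
S = H·P̄·Hᵀ + R = [301]
K = P̄·Hᵀ·S⁻¹ = [99/301; -9/43]
x' − x̄ = [-990/301, 90/43] = K·y
y = (KᵀK)⁻¹·Kᵀ·(x' − x̄) = [-10]
z = y + H·x̄ = [-10] + [9] = [-1]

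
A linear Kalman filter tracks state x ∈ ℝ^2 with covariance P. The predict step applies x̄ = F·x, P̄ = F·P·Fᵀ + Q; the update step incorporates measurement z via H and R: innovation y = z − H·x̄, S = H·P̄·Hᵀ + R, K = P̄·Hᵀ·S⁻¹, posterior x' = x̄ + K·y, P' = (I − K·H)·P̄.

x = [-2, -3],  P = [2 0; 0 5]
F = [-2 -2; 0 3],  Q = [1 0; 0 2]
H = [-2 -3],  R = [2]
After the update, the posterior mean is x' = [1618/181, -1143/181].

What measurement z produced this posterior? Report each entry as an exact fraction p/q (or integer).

z = [1]

x̄ = F·x = [10, -9]
P̄ = F·P·Fᵀ + Q = [29 -30; -30 47]
S = H·P̄·Hᵀ + R = [181]
K = P̄·Hᵀ·S⁻¹ = [32/181; -81/181]
x' − x̄ = [-192/181, 486/181] = K·y
y = (KᵀK)⁻¹·Kᵀ·(x' − x̄) = [-6]
z = y + H·x̄ = [-6] + [7] = [1]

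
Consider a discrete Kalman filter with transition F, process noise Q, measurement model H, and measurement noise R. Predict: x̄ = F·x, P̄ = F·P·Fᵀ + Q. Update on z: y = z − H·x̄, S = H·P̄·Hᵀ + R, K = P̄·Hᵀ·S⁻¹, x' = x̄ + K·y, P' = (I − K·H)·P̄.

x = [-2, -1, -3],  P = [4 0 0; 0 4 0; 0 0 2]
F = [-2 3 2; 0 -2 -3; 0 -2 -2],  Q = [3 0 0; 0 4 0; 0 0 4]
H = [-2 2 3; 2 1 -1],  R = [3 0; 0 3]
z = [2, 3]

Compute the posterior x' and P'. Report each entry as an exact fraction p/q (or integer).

x̄ = F·x = [-5, 11, 8]
P̄ = F·P·Fᵀ + Q = [63 -36 -32; -36 38 28; -32 28 28]
y = z − H·x̄ = [-54, 10]
S = H·P̄·Hᵀ + R = [1667 -560; -560 249]
K = P̄·Hᵀ·S⁻¹ = [-4886/101483 38734/101483; 23048/101483 26566/101483; 14956/101483 7552/101483]
x' = x̄ + K·y = [143769/101483, 137381/101483, 79760/101483]
P' = (I − K·H)·P̄ = [231397/101483 -118328/101483 228264/101483; -118328/101483 156310/101483 -160044/101483; 228264/101483 -160044/101483 273828/101483]

x' = [143769/101483, 137381/101483, 79760/101483]
P' = [231397/101483 -118328/101483 228264/101483; -118328/101483 156310/101483 -160044/101483; 228264/101483 -160044/101483 273828/101483]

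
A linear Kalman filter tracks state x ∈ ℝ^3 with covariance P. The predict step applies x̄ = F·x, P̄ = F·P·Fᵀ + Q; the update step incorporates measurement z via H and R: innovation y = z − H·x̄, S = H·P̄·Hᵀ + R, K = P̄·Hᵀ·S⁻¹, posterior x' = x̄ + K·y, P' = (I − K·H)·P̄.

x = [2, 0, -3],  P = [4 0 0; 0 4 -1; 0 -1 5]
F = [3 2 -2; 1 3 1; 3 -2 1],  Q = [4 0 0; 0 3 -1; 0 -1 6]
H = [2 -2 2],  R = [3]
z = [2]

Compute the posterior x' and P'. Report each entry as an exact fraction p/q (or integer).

x̄ = F·x = [12, -1, 3]
P̄ = F·P·Fᵀ + Q = [84 30 4; 30 42 -9; 4 -9 67]
y = z − H·x̄ = [-30]
S = H·P̄·Hᵀ + R = [639]
K = P̄·Hᵀ·S⁻¹ = [116/639; -14/213; 160/639]
x' = x̄ + K·y = [1396/213, 69/71, -961/213]
P' = (I − K·H)·P̄ = [40220/639 8014/213 -16004/639; 8014/213 2786/71 323/213; -16004/639 323/213 17213/639]

x' = [1396/213, 69/71, -961/213]
P' = [40220/639 8014/213 -16004/639; 8014/213 2786/71 323/213; -16004/639 323/213 17213/639]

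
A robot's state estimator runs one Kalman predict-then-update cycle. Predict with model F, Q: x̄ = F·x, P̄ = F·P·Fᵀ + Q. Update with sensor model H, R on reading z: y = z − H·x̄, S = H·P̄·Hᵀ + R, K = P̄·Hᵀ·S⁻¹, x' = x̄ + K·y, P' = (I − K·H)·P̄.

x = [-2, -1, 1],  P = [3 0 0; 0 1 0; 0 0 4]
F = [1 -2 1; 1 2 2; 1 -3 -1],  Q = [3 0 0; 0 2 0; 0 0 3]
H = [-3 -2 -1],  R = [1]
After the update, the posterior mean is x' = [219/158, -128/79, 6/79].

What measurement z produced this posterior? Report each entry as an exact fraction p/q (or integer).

x̄ = F·x = [1, -2, 0]
P̄ = F·P·Fᵀ + Q = [14 7 5; 7 25 -11; 5 -11 19]
S = H·P̄·Hᵀ + R = [316]
K = P̄·Hᵀ·S⁻¹ = [-61/316; -15/79; -3/79]
x' − x̄ = [61/158, 30/79, 6/79] = K·y
y = (KᵀK)⁻¹·Kᵀ·(x' − x̄) = [-2]
z = y + H·x̄ = [-2] + [1] = [-1]

z = [-1]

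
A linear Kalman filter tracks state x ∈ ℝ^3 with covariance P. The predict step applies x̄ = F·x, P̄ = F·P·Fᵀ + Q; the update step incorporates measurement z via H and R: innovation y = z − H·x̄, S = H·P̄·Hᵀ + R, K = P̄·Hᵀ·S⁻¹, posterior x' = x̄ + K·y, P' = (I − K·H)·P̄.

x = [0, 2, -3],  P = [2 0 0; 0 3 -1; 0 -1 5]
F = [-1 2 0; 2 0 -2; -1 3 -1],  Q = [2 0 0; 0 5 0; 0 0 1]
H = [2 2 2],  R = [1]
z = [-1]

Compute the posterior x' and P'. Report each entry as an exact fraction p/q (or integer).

x̄ = F·x = [4, 6, 9]
P̄ = F·P·Fᵀ + Q = [16 0 22; 0 33 12; 22 12 41]
y = z − H·x̄ = [-39]
S = H·P̄·Hᵀ + R = [633]
K = P̄·Hᵀ·S⁻¹ = [76/633; 30/211; 50/211]
x' = x̄ + K·y = [-144/211, 96/211, -51/211]
P' = (I − K·H)·P̄ = [4352/633 -2280/211 842/211; -2280/211 4263/211 -1968/211; 842/211 -1968/211 1151/211]

x' = [-144/211, 96/211, -51/211]
P' = [4352/633 -2280/211 842/211; -2280/211 4263/211 -1968/211; 842/211 -1968/211 1151/211]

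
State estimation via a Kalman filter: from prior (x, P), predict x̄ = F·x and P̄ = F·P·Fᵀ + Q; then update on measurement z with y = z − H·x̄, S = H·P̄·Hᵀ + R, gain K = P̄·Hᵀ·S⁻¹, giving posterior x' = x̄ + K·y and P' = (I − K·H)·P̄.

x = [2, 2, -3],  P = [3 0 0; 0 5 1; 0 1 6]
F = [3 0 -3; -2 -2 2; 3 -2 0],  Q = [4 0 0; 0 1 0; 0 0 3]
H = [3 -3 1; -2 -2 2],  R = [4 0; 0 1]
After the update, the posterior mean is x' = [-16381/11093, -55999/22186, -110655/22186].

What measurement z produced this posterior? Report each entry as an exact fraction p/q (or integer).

x̄ = F·x = [15, -14, 2]
P̄ = F·P·Fᵀ + Q = [85 -48 33; -48 49 -2; 33 -2 50]
S = H·P̄·Hᵀ + R = [2334 32; 32 105]
K = P̄·Hᵀ·S⁻¹ = [22808/122023 -16248/122023; -30573/244046 -2314/122023; 1369/22186 3806/11093]
x' − x̄ = [-182776/11093, 254605/22186, -155027/22186] = K·y
y = (KᵀK)⁻¹·Kᵀ·(x' − x̄) = [-91, -4]
z = y + H·x̄ = [-91, -4] + [89, 2] = [-2, -2]

z = [-2, -2]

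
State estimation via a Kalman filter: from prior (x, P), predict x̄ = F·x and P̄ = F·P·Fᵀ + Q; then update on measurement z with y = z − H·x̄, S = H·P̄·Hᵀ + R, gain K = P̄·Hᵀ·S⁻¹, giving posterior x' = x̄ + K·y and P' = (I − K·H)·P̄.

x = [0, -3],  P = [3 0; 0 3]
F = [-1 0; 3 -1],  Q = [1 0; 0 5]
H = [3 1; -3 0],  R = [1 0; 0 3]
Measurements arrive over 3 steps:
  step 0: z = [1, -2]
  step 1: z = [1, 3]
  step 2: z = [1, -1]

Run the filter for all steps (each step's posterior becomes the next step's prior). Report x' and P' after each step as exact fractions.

step 0: x̄ = F·x = [0, 3]
step 0: P̄ = F·P·Fᵀ + Q = [4 -9; -9 35]
step 0: y = z − H·x̄ = [-2, -2]
step 0: S = H·P̄·Hᵀ + R = [18 -9; -9 39]
step 0: K = P̄·Hᵀ·S⁻¹ = [1/69 -7/23; 185/207 62/69]
step 0: x' = x̄ + K·y = [40/69, -121/207]
step 0: P' = (I − K·H)·P̄ = [7/23 -62/69; -62/69 743/207]
step 1: x̄ = F·x = [-40/69, 481/207]
step 1: P̄ = F·P·Fᵀ + Q = [30/23 -125/69; -125/69 3461/207]
step 1: y = z − H·x̄ = [86/207, 29/23]
step 1: S = H·P̄·Hᵀ + R = [3848/207 -145/23; -145/23 339/23]
step 1: K = P̄·Hᵀ·S⁻¹ = [435/16163 -4105/16163; 13841/16163 11880/16163]
step 1: x' = x̄ + K·y = [-14365/16163, 58287/16163]
step 1: P' = (I − K·H)·P̄ = [4105/16163 -11880/16163; -11880/16163 49481/16163]
step 2: x̄ = F·x = [14365/16163, -101382/16163]
step 2: P̄ = F·P·Fᵀ + Q = [20268/16163 -24195/16163; -24195/16163 238521/16163]
step 2: y = z − H·x̄ = [74450/16163, 26932/16163]
step 2: S = H·P̄·Hᵀ + R = [291926/16163 -109827/16163; -109827/16163 230901/16163]
step 2: K = P̄·Hᵀ·S⁻¹ = [36609/1141373 -283149/1141373; 954579/1141373 812838/1141373]
step 2: x' = x̄ + K·y = [711229/1141373, -1407840/1141373]
step 2: P' = (I − K·H)·P̄ = [283149/1141373 -812838/1141373; -812838/1141373 3393093/1141373]

step 0: x' = [40/69, -121/207], P' = [7/23 -62/69; -62/69 743/207]
step 1: x' = [-14365/16163, 58287/16163], P' = [4105/16163 -11880/16163; -11880/16163 49481/16163]
step 2: x' = [711229/1141373, -1407840/1141373], P' = [283149/1141373 -812838/1141373; -812838/1141373 3393093/1141373]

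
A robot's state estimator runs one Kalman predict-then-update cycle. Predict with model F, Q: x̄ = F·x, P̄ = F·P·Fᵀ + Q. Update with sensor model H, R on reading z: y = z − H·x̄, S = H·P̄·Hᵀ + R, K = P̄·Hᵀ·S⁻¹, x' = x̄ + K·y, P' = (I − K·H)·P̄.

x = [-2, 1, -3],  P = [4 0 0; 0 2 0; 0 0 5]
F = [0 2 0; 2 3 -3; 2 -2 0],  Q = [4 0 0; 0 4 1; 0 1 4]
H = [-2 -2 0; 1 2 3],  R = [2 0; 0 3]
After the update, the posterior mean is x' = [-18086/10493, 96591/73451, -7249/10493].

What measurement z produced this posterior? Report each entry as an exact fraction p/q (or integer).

x̄ = F·x = [2, 8, -6]
P̄ = F·P·Fᵀ + Q = [12 12 -8; 12 83 5; -8 5 28]
S = H·P̄·Hᵀ + R = [478 -410; -410 659]
K = P̄·Hᵀ·S⁻¹ = [-1908/10493 -996/10493; -23040/73451 7177/73451; 2801/10493 3112/10493]
x' − x̄ = [-39072/10493, -491017/73451, 55709/10493] = K·y
y = (KᵀK)⁻¹·Kᵀ·(x' − x̄) = [21, -1]
z = y + H·x̄ = [21, -1] + [-20, 0] = [1, -1]

z = [1, -1]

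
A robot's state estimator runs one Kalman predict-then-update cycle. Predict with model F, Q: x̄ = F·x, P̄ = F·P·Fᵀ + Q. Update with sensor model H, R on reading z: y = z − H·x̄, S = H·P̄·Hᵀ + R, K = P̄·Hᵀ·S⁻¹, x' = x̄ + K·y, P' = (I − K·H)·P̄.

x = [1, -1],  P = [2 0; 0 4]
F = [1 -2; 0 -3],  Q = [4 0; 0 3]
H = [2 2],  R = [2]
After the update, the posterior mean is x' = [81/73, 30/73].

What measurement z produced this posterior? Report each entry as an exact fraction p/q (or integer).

z = [3]

x̄ = F·x = [3, 3]
P̄ = F·P·Fᵀ + Q = [22 24; 24 39]
S = H·P̄·Hᵀ + R = [438]
K = P̄·Hᵀ·S⁻¹ = [46/219; 21/73]
x' − x̄ = [-138/73, -189/73] = K·y
y = (KᵀK)⁻¹·Kᵀ·(x' − x̄) = [-9]
z = y + H·x̄ = [-9] + [12] = [3]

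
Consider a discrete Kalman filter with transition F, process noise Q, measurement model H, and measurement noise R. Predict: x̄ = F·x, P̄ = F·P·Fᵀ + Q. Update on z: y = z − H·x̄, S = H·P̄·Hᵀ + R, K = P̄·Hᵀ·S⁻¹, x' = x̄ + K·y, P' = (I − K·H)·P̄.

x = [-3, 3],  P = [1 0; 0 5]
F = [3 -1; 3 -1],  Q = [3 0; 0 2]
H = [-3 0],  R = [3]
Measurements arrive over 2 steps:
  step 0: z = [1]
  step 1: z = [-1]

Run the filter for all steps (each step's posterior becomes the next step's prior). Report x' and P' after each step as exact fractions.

step 0: x' = [-29/52, -67/26], P' = [17/52 7/26; 7/26 61/13]
step 1: x' = [516/1459, 783/1459], P' = [469/1459 313/1459; 313/1459 6048/1459]

step 0: x̄ = F·x = [-12, -12]
step 0: P̄ = F·P·Fᵀ + Q = [17 14; 14 16]
step 0: y = z − H·x̄ = [-35]
step 0: S = H·P̄·Hᵀ + R = [156]
step 0: K = P̄·Hᵀ·S⁻¹ = [-17/52; -7/26]
step 0: x' = x̄ + K·y = [-29/52, -67/26]
step 0: P' = (I − K·H)·P̄ = [17/52 7/26; 7/26 61/13]
step 1: x̄ = F·x = [47/52, 47/52]
step 1: P̄ = F·P·Fᵀ + Q = [469/52 313/52; 313/52 417/52]
step 1: y = z − H·x̄ = [89/52]
step 1: S = H·P̄·Hᵀ + R = [4377/52]
step 1: K = P̄·Hᵀ·S⁻¹ = [-469/1459; -313/1459]
step 1: x' = x̄ + K·y = [516/1459, 783/1459]
step 1: P' = (I − K·H)·P̄ = [469/1459 313/1459; 313/1459 6048/1459]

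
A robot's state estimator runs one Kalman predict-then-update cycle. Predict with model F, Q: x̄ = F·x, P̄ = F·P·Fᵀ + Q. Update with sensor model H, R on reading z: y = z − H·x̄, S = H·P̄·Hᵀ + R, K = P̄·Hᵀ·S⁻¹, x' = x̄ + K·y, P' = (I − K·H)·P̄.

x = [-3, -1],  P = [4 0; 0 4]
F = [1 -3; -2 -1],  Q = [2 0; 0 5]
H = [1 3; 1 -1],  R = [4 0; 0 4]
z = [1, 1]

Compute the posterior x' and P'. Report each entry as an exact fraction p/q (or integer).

x̄ = F·x = [0, 7]
P̄ = F·P·Fᵀ + Q = [42 4; 4 25]
y = z − H·x̄ = [-20, 8]
S = H·P̄·Hᵀ + R = [295 -25; -25 63]
K = P̄·Hᵀ·S⁻¹ = [544/2245 314/449; 1113/4490 -211/898]
x' = x̄ + K·y = [336/449, 73/449]
P' = (I − K·H)·P̄ = [5254/2245 -1026/2245; -1026/2245 1084/2245]

x' = [336/449, 73/449]
P' = [5254/2245 -1026/2245; -1026/2245 1084/2245]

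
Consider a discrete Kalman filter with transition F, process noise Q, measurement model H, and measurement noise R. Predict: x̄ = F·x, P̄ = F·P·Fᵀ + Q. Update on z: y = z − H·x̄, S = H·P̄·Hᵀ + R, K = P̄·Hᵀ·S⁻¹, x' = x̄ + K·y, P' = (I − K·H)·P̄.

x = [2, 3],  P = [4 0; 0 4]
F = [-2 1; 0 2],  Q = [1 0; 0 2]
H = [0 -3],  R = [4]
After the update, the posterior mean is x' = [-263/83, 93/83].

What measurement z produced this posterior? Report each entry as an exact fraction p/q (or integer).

x̄ = F·x = [-1, 6]
P̄ = F·P·Fᵀ + Q = [21 8; 8 18]
S = H·P̄·Hᵀ + R = [166]
K = P̄·Hᵀ·S⁻¹ = [-12/83; -27/83]
x' − x̄ = [-180/83, -405/83] = K·y
y = (KᵀK)⁻¹·Kᵀ·(x' − x̄) = [15]
z = y + H·x̄ = [15] + [-18] = [-3]

z = [-3]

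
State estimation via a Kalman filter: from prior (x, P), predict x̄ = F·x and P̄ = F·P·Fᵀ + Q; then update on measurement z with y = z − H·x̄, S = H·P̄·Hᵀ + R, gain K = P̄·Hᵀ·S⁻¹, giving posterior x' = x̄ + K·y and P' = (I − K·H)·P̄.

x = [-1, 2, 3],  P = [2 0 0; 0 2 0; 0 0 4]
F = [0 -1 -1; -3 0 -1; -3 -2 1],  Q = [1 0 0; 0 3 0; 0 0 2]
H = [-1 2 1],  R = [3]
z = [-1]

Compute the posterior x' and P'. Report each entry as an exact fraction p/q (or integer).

x̄ = F·x = [-5, 0, 2]
P̄ = F·P·Fᵀ + Q = [7 4 0; 4 25 14; 0 14 32]
y = z − H·x̄ = [-8]
S = H·P̄·Hᵀ + R = [182]
K = P̄·Hᵀ·S⁻¹ = [1/182; 30/91; 30/91]
x' = x̄ + K·y = [-459/91, -240/91, -58/91]
P' = (I − K·H)·P̄ = [1273/182 334/91 -30/91; 334/91 475/91 -526/91; -30/91 -526/91 1112/91]

x' = [-459/91, -240/91, -58/91]
P' = [1273/182 334/91 -30/91; 334/91 475/91 -526/91; -30/91 -526/91 1112/91]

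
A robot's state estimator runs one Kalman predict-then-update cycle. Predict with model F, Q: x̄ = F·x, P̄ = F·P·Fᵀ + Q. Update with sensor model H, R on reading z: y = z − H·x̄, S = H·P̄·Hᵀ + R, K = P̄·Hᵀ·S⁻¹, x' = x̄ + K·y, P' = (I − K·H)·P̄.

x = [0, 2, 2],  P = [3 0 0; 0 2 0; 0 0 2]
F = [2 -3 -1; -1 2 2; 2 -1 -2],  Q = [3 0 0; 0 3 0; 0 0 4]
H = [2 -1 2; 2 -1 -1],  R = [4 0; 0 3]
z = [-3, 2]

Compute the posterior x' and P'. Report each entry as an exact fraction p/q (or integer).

x' = [2560/2633, 4939/2633, -4023/2633]
P' = [3567/2633 5338/2633 -322/2633; 5338/2633 58168/13165 -936/13165; -322/2633 -936/13165 9452/13165]

x̄ = F·x = [-8, 8, -6]
P̄ = F·P·Fᵀ + Q = [35 -22 22; -22 22 -18; 22 -18 26]
y = z − H·x̄ = [33, 20]
S = H·P̄·Hᵀ + R = [606 260; 260 155]
K = P̄·Hᵀ·S⁻¹ = [288/2633 706/2633; -333/2633 -1284/13165; 831/2633 -3912/13165]
x' = x̄ + K·y = [2560/2633, 4939/2633, -4023/2633]
P' = (I − K·H)·P̄ = [3567/2633 5338/2633 -322/2633; 5338/2633 58168/13165 -936/13165; -322/2633 -936/13165 9452/13165]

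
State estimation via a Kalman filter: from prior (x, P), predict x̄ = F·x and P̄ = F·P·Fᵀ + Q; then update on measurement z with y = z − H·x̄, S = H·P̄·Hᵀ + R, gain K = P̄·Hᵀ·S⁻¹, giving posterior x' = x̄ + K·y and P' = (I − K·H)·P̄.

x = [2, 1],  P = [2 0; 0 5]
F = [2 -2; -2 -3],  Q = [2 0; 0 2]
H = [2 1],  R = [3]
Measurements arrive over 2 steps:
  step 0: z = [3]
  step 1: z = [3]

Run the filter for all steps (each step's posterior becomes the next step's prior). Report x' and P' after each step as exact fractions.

step 0: x' = [512/133, -634/133], P' = [628/133 -1133/133; -1133/133 4829/266]
step 1: x' = [959222/308551, -962413/308551], P' = [607386/308551 -871326/308551; -871326/308551 1979019/308551]

step 0: x̄ = F·x = [2, -7]
step 0: P̄ = F·P·Fᵀ + Q = [30 22; 22 55]
step 0: y = z − H·x̄ = [6]
step 0: S = H·P̄·Hᵀ + R = [266]
step 0: K = P̄·Hᵀ·S⁻¹ = [41/133; 99/266]
step 0: x' = x̄ + K·y = [512/133, -634/133]
step 0: P' = (I − K·H)·P̄ = [628/133 -1133/133; -1133/133 4829/266]
step 1: x̄ = F·x = [2292/133, 878/133]
step 1: P̄ = F·P·Fᵀ + Q = [21500/133 14241/133; 14241/133 21825/266]
step 1: y = z − H·x̄ = [-5063/133]
step 1: S = H·P̄·Hᵀ + R = [308551/266]
step 1: K = P̄·Hᵀ·S⁻¹ = [114482/308551; 78789/308551]
step 1: x' = x̄ + K·y = [959222/308551, -962413/308551]
step 1: P' = (I − K·H)·P̄ = [607386/308551 -871326/308551; -871326/308551 1979019/308551]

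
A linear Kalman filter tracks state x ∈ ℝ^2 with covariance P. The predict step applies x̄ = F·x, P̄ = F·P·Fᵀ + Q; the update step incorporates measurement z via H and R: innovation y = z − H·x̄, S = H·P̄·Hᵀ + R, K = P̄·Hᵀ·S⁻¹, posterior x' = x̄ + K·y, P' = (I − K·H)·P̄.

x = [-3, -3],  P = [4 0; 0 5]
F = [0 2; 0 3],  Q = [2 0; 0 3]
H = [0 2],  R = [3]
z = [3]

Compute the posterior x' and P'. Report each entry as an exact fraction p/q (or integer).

x̄ = F·x = [-6, -9]
P̄ = F·P·Fᵀ + Q = [22 30; 30 48]
y = z − H·x̄ = [21]
S = H·P̄·Hᵀ + R = [195]
K = P̄·Hᵀ·S⁻¹ = [4/13; 32/65]
x' = x̄ + K·y = [6/13, 87/65]
P' = (I − K·H)·P̄ = [46/13 6/13; 6/13 48/65]

x' = [6/13, 87/65]
P' = [46/13 6/13; 6/13 48/65]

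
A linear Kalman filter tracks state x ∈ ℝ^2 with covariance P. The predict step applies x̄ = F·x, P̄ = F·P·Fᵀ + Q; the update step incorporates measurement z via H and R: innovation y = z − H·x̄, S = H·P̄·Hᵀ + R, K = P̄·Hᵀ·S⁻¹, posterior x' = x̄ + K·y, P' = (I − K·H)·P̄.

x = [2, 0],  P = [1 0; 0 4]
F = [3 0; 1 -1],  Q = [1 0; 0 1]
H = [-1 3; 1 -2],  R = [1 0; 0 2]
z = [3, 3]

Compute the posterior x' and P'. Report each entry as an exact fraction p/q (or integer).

x̄ = F·x = [6, 2]
P̄ = F·P·Fᵀ + Q = [10 3; 3 6]
y = z − H·x̄ = [3, 1]
S = H·P̄·Hᵀ + R = [47 -31; -31 24]
K = P̄·Hᵀ·S⁻¹ = [100/167 157/167; 81/167 42/167]
x' = x̄ + K·y = [1459/167, 619/167]
P' = (I − K·H)·P̄ = [1142/167 414/167; 414/167 165/167]

x' = [1459/167, 619/167]
P' = [1142/167 414/167; 414/167 165/167]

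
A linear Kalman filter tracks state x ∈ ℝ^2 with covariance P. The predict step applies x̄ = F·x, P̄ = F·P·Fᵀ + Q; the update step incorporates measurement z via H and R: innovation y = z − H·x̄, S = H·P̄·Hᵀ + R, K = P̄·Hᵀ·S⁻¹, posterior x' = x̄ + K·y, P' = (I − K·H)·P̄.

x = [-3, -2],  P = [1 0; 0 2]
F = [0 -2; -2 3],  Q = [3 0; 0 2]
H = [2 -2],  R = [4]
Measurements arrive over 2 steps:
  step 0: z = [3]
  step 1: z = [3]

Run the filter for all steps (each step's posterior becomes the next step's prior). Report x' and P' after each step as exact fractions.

step 0: x' = [73/24, 3/2], P' = [131/60 9/5; 9/5 12/5]
step 1: x' = [-501/332, -487/166], P' = [1440/581 1143/581; 1143/581 1412/581]

step 0: x̄ = F·x = [4, 0]
step 0: P̄ = F·P·Fᵀ + Q = [11 -12; -12 24]
step 0: y = z − H·x̄ = [-5]
step 0: S = H·P̄·Hᵀ + R = [240]
step 0: K = P̄·Hᵀ·S⁻¹ = [23/120; -3/10]
step 0: x' = x̄ + K·y = [73/24, 3/2]
step 0: P' = (I − K·H)·P̄ = [131/60 9/5; 9/5 12/5]
step 1: x̄ = F·x = [-3, -19/12]
step 1: P̄ = F·P·Fᵀ + Q = [63/5 -36/5; -36/5 161/15]
step 1: y = z − H·x̄ = [35/6]
step 1: S = H·P̄·Hᵀ + R = [2324/15]
step 1: K = P̄·Hᵀ·S⁻¹ = [297/1162; -269/1162]
step 1: x' = x̄ + K·y = [-501/332, -487/166]
step 1: P' = (I − K·H)·P̄ = [1440/581 1143/581; 1143/581 1412/581]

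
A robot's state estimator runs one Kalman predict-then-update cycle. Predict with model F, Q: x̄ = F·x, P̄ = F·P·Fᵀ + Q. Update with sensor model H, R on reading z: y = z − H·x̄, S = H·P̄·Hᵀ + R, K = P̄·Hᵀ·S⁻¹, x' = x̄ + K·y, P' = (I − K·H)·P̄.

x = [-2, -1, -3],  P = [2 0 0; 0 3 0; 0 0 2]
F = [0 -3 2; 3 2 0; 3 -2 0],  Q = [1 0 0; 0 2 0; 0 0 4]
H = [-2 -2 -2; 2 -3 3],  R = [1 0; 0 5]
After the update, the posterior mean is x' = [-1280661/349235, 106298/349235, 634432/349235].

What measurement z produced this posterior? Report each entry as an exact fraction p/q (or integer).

x̄ = F·x = [-3, -8, -4]
P̄ = F·P·Fᵀ + Q = [36 -18 18; -18 32 6; 18 6 34]
S = H·P̄·Hᵀ + R = [457 -372; -372 1067]
K = P̄·Hᵀ·S⁻¹ = [-9864/349235 55476/349235; -85088/349235 -66978/349235; -79132/349235 11688/349235]
x' − x̄ = [-232956/349235, 2900178/349235, 2031372/349235] = K·y
y = (KᵀK)⁻¹·Kᵀ·(x' − x̄) = [-27, -9]
z = y + H·x̄ = [-27, -9] + [30, 6] = [3, -3]

z = [3, -3]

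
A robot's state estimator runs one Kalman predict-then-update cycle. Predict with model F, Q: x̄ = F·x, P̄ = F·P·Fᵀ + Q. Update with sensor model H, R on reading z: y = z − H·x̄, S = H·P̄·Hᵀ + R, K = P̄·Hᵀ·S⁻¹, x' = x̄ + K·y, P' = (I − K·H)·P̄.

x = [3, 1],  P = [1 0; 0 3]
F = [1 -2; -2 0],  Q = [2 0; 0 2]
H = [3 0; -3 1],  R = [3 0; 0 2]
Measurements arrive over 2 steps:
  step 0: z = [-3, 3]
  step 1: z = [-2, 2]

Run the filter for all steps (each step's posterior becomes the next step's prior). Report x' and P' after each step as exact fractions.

step 0: x' = [-757/503, -1302/503], P' = [116/503 254/503; 254/503 1302/503]
step 1: x' = [-17054/60203, 101991/60203], P' = [12468/60203 22246/60203; 22246/60203 108780/60203]

step 0: x̄ = F·x = [1, -6]
step 0: P̄ = F·P·Fᵀ + Q = [15 -2; -2 6]
step 0: y = z − H·x̄ = [-6, 12]
step 0: S = H·P̄·Hᵀ + R = [138 -141; -141 155]
step 0: K = P̄·Hᵀ·S⁻¹ = [116/503 -47/503; 254/503 270/503]
step 0: x' = x̄ + K·y = [-757/503, -1302/503]
step 0: P' = (I − K·H)·P̄ = [116/503 254/503; 254/503 1302/503]
step 1: x̄ = F·x = [1847/503, 1514/503]
step 1: P̄ = F·P·Fᵀ + Q = [5314/503 784/503; 784/503 1470/503]
step 1: y = z − H·x̄ = [-6547/503, 5033/503]
step 1: S = H·P̄·Hᵀ + R = [49335/503 -45474/503; -45474/503 45598/503]
step 1: K = P̄·Hᵀ·S⁻¹ = [12468/60203 -53/421; 22246/60203 147/421]
step 1: x' = x̄ + K·y = [-17054/60203, 101991/60203]
step 1: P' = (I − K·H)·P̄ = [12468/60203 22246/60203; 22246/60203 108780/60203]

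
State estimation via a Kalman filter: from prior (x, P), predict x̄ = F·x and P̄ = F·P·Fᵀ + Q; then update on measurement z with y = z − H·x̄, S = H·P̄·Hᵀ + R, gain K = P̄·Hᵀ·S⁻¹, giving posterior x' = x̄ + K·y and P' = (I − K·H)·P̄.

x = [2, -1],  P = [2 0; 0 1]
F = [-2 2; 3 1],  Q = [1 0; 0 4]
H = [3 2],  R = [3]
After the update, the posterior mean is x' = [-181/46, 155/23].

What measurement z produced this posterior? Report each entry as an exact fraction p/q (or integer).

z = [2]

x̄ = F·x = [-6, 5]
P̄ = F·P·Fᵀ + Q = [13 -10; -10 23]
S = H·P̄·Hᵀ + R = [92]
K = P̄·Hᵀ·S⁻¹ = [19/92; 4/23]
x' − x̄ = [95/46, 40/23] = K·y
y = (KᵀK)⁻¹·Kᵀ·(x' − x̄) = [10]
z = y + H·x̄ = [10] + [-8] = [2]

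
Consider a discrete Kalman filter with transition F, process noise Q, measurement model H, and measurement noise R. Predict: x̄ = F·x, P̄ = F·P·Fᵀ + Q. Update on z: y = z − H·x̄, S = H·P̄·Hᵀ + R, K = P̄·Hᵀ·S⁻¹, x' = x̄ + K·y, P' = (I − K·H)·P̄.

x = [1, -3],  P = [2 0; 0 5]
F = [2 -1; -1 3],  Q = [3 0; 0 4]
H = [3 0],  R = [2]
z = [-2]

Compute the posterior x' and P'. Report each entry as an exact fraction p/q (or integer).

x' = [-43/73, -491/146]
P' = [16/73 -19/73; -19/73 4197/146]

x̄ = F·x = [5, -10]
P̄ = F·P·Fᵀ + Q = [16 -19; -19 51]
y = z − H·x̄ = [-17]
S = H·P̄·Hᵀ + R = [146]
K = P̄·Hᵀ·S⁻¹ = [24/73; -57/146]
x' = x̄ + K·y = [-43/73, -491/146]
P' = (I − K·H)·P̄ = [16/73 -19/73; -19/73 4197/146]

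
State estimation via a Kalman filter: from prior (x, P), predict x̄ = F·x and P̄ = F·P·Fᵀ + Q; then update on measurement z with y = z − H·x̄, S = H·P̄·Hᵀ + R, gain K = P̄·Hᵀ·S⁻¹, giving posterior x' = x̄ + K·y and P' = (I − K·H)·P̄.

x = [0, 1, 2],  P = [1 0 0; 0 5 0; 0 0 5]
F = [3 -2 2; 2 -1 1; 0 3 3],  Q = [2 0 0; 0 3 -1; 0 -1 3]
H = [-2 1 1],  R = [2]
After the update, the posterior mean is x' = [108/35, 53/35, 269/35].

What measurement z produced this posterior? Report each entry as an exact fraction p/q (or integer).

x̄ = F·x = [2, 1, 9]
P̄ = F·P·Fᵀ + Q = [51 26 0; 26 17 -1; 0 -1 93]
S = H·P̄·Hᵀ + R = [210]
K = P̄·Hᵀ·S⁻¹ = [-38/105; -6/35; 46/105]
x' − x̄ = [38/35, 18/35, -46/35] = K·y
y = (KᵀK)⁻¹·Kᵀ·(x' − x̄) = [-3]
z = y + H·x̄ = [-3] + [6] = [3]

z = [3]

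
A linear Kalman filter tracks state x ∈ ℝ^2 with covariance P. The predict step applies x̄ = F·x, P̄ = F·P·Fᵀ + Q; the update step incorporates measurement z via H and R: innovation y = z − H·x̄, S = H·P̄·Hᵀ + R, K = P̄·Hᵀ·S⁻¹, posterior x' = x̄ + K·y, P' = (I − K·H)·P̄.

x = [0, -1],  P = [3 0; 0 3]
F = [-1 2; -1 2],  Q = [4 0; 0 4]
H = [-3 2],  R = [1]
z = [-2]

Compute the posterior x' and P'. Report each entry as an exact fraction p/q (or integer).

x̄ = F·x = [-2, -2]
P̄ = F·P·Fᵀ + Q = [19 15; 15 19]
y = z − H·x̄ = [-4]
S = H·P̄·Hᵀ + R = [68]
K = P̄·Hᵀ·S⁻¹ = [-27/68; -7/68]
x' = x̄ + K·y = [-7/17, -27/17]
P' = (I − K·H)·P̄ = [563/68 831/68; 831/68 1243/68]

x' = [-7/17, -27/17]
P' = [563/68 831/68; 831/68 1243/68]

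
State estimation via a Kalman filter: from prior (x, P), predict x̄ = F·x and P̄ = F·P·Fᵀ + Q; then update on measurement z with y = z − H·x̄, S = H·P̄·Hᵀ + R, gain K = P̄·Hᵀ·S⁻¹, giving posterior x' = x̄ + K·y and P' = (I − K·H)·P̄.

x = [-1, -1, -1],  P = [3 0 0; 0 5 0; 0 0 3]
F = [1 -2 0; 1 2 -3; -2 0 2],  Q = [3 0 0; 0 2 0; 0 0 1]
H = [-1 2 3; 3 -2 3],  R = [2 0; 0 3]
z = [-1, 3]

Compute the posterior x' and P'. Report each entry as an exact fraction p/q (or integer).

x̄ = F·x = [1, 0, 0]
P̄ = F·P·Fᵀ + Q = [26 -17 -6; -17 52 -24; -6 -24 25]
y = z − H·x̄ = [0, 0]
S = H·P̄·Hᵀ + R = [277 -233; -233 1054]
K = P̄·Hᵀ·S⁻¹ = [-60310/237669 7864/237669; -415/79223 -17154/79223; 87/349 54/349]
x' = x̄ + K·y = [1, 0, 0]
P' = (I − K·H)·P̄ = [735998/237669 233315/79223 -384/349; 233315/79223 245973/79223 -381/349; -384/349 -381/349 184/349]

x' = [1, 0, 0]
P' = [735998/237669 233315/79223 -384/349; 233315/79223 245973/79223 -381/349; -384/349 -381/349 184/349]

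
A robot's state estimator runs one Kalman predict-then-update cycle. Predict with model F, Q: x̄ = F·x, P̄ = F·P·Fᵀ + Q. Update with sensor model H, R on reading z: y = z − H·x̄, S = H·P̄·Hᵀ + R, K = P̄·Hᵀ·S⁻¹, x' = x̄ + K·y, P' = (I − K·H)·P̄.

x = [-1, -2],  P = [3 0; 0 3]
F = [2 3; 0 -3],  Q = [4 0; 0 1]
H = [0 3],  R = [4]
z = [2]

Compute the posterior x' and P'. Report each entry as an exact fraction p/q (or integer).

x̄ = F·x = [-8, 6]
P̄ = F·P·Fᵀ + Q = [43 -27; -27 28]
y = z − H·x̄ = [-16]
S = H·P̄·Hᵀ + R = [256]
K = P̄·Hᵀ·S⁻¹ = [-81/256; 21/64]
x' = x̄ + K·y = [-47/16, 3/4]
P' = (I − K·H)·P̄ = [4447/256 -27/64; -27/64 7/16]

x' = [-47/16, 3/4]
P' = [4447/256 -27/64; -27/64 7/16]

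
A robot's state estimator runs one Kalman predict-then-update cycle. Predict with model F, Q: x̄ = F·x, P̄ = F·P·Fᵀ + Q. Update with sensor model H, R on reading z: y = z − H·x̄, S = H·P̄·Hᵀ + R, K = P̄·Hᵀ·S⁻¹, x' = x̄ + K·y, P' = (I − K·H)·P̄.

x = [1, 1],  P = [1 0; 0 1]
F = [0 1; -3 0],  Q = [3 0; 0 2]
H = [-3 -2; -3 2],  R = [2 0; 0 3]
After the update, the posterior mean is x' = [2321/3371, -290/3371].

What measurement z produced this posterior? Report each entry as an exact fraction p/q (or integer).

x̄ = F·x = [1, -3]
P̄ = F·P·Fᵀ + Q = [4 0; 0 11]
S = H·P̄·Hᵀ + R = [82 -8; -8 83]
K = P̄·Hᵀ·S⁻¹ = [-546/3371 -540/3371; -825/3371 814/3371]
x' − x̄ = [-1050/3371, 9823/3371] = K·y
y = (KᵀK)⁻¹·Kᵀ·(x' − x̄) = [-5, 7]
z = y + H·x̄ = [-5, 7] + [3, -9] = [-2, -2]

z = [-2, -2]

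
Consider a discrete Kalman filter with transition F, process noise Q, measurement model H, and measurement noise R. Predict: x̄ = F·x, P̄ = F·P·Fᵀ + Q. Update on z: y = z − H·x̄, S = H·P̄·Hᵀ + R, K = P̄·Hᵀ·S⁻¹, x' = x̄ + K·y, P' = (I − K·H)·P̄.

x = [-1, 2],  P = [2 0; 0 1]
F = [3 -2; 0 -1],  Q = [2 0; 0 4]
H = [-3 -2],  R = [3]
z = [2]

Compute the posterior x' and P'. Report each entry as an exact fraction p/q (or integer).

x' = [-93/263, -158/263]
P' = [536/263 -690/263; -690/263 1059/263]

x̄ = F·x = [-7, -2]
P̄ = F·P·Fᵀ + Q = [24 2; 2 5]
y = z − H·x̄ = [-23]
S = H·P̄·Hᵀ + R = [263]
K = P̄·Hᵀ·S⁻¹ = [-76/263; -16/263]
x' = x̄ + K·y = [-93/263, -158/263]
P' = (I − K·H)·P̄ = [536/263 -690/263; -690/263 1059/263]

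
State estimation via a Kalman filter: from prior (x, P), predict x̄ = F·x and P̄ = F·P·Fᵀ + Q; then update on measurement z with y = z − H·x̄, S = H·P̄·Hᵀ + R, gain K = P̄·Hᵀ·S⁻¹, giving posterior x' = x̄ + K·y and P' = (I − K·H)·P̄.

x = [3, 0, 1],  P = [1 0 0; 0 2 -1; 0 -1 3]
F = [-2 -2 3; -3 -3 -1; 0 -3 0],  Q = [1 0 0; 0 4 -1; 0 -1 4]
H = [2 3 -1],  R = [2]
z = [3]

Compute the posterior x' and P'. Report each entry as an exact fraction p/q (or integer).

x̄ = F·x = [-3, -10, 0]
P̄ = F·P·Fᵀ + Q = [52 16 21; 16 28 14; 21 14 22]
y = z − H·x̄ = [39]
S = H·P̄·Hᵀ + R = [508]
K = P̄·Hᵀ·S⁻¹ = [131/508; 51/254; 31/254]
x' = x̄ + K·y = [3585/508, -551/254, 1209/254]
P' = (I − K·H)·P̄ = [9255/508 -2617/254 1273/254; -2617/254 955/127 197/127; 1273/254 197/127 1833/127]

x' = [3585/508, -551/254, 1209/254]
P' = [9255/508 -2617/254 1273/254; -2617/254 955/127 197/127; 1273/254 197/127 1833/127]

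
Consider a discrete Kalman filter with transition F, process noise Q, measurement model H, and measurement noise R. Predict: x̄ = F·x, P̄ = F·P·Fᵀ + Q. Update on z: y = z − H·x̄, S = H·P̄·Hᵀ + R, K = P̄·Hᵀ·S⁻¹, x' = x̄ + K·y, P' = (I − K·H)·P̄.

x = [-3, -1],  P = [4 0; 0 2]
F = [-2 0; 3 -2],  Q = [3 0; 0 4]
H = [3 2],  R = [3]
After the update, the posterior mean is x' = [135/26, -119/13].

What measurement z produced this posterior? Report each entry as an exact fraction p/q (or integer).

x̄ = F·x = [6, -7]
P̄ = F·P·Fᵀ + Q = [19 -24; -24 48]
S = H·P̄·Hᵀ + R = [78]
K = P̄·Hᵀ·S⁻¹ = [3/26; 4/13]
x' − x̄ = [-21/26, -28/13] = K·y
y = (KᵀK)⁻¹·Kᵀ·(x' − x̄) = [-7]
z = y + H·x̄ = [-7] + [4] = [-3]

z = [-3]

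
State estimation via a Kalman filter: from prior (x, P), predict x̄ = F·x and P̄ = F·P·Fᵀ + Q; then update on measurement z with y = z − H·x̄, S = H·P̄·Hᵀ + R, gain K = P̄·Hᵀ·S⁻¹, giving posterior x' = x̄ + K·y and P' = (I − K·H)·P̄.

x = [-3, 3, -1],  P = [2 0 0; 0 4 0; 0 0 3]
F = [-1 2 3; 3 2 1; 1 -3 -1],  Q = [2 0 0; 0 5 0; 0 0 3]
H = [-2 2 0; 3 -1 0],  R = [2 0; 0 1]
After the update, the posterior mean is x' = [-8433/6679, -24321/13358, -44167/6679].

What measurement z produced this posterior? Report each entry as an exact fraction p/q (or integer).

x̄ = F·x = [6, -4, -11]
P̄ = F·P·Fᵀ + Q = [47 19 -35; 19 42 -21; -35 -21 44]
S = H·P̄·Hᵀ + R = [206 -214; -214 352]
K = P̄·Hᵀ·S⁻¹ = [1599/6679 3287/6679; 9701/13358 6467/13358; -2030/6679 -2828/6679]
x' − x̄ = [-48507/6679, 29111/13358, 29302/6679] = K·y
y = (KᵀK)⁻¹·Kᵀ·(x' − x̄) = [19, -24]
z = y + H·x̄ = [19, -24] + [-20, 22] = [-1, -2]

z = [-1, -2]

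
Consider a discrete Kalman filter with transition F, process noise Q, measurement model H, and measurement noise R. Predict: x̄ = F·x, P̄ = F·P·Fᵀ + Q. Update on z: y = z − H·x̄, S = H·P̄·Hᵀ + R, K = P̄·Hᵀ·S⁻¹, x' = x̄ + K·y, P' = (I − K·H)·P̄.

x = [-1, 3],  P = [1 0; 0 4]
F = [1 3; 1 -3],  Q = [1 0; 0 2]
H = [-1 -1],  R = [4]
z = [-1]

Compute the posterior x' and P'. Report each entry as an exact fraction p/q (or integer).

x̄ = F·x = [8, -10]
P̄ = F·P·Fᵀ + Q = [38 -35; -35 39]
y = z − H·x̄ = [-3]
S = H·P̄·Hᵀ + R = [11]
K = P̄·Hᵀ·S⁻¹ = [-3/11; -4/11]
x' = x̄ + K·y = [97/11, -98/11]
P' = (I − K·H)·P̄ = [409/11 -397/11; -397/11 413/11]

x' = [97/11, -98/11]
P' = [409/11 -397/11; -397/11 413/11]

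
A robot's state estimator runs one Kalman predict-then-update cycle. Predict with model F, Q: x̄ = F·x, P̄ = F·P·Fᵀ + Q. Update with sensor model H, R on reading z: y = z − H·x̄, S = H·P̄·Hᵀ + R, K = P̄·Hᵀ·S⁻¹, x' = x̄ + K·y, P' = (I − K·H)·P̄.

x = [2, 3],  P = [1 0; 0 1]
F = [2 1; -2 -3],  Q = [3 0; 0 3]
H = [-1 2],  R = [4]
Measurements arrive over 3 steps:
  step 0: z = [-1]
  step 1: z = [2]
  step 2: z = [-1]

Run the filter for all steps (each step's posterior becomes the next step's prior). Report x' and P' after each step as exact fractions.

step 0: x̄ = F·x = [7, -13]
step 0: P̄ = F·P·Fᵀ + Q = [8 -7; -7 16]
step 0: y = z − H·x̄ = [32]
step 0: S = H·P̄·Hᵀ + R = [104]
step 0: K = P̄·Hᵀ·S⁻¹ = [-11/52; 3/8]
step 0: x' = x̄ + K·y = [3/13, -1]
step 0: P' = (I − K·H)·P̄ = [87/26 5/4; 5/4 11/8]
step 1: x̄ = F·x = [-7/13, 33/13]
step 1: P̄ = F·P·Fᵀ + Q = [2367/104 -2861/104; -2861/104 4551/104]
step 1: y = z − H·x̄ = [-47/13]
step 1: S = H·P̄·Hᵀ + R = [32431/104]
step 1: K = P̄·Hᵀ·S⁻¹ = [-8089/32431; 1709/4633]
step 1: x' = x̄ + K·y = [11782/32431, 5582/4633]
step 1: P' = (I − K·H)·P̄ = [108964/32431 5472/4633; 5472/4633 6154/4633]
step 2: x̄ = F·x = [62638/32431, -140786/32431]
step 2: P̄ = F·P·Fᵀ + Q = [729443/32431 -871522/32431; -871522/32431 1380499/32431]
step 2: y = z − H·x̄ = [311779/32431]
step 2: S = H·P̄·Hᵀ + R = [9867251/32431]
step 2: K = P̄·Hᵀ·S⁻¹ = [-2472487/9867251; 3632520/9867251]
step 2: x' = x̄ + K·y = [-4711685/9867251, -7913026/9867251]
step 2: P' = (I − K·H)·P̄ = [33437304/9867251 11773678/9867251; 11773678/9867251 13151879/9867251]

step 0: x' = [3/13, -1], P' = [87/26 5/4; 5/4 11/8]
step 1: x' = [11782/32431, 5582/4633], P' = [108964/32431 5472/4633; 5472/4633 6154/4633]
step 2: x' = [-4711685/9867251, -7913026/9867251], P' = [33437304/9867251 11773678/9867251; 11773678/9867251 13151879/9867251]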